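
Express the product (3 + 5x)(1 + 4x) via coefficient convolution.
Ascending coefficients: a = [3, 5], b = [1, 4]. c[0] = 3×1 = 3; c[1] = 3×4 + 5×1 = 17; c[2] = 5×4 = 20. Result coefficients: [3, 17, 20] → 3 + 17x + 20x^2

3 + 17x + 20x^2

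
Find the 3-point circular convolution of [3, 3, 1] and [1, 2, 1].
Use y[k] = Σ_j f[j]·g[(k-j) mod 3]. y[0] = 3×1 + 3×1 + 1×2 = 8; y[1] = 3×2 + 3×1 + 1×1 = 10; y[2] = 3×1 + 3×2 + 1×1 = 10. Result: [8, 10, 10]

[8, 10, 10]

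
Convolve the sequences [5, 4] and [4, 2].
y[0] = 5×4 = 20; y[1] = 5×2 + 4×4 = 26; y[2] = 4×2 = 8

[20, 26, 8]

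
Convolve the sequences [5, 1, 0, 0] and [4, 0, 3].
y[0] = 5×4 = 20; y[1] = 5×0 + 1×4 = 4; y[2] = 5×3 + 1×0 + 0×4 = 15; y[3] = 1×3 + 0×0 + 0×4 = 3; y[4] = 0×3 + 0×0 = 0; y[5] = 0×3 = 0

[20, 4, 15, 3, 0, 0]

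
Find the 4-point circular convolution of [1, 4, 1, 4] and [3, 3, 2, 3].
Use y[k] = Σ_j x[j]·h[(k-j) mod 4]. y[0] = 1×3 + 4×3 + 1×2 + 4×3 = 29; y[1] = 1×3 + 4×3 + 1×3 + 4×2 = 26; y[2] = 1×2 + 4×3 + 1×3 + 4×3 = 29; y[3] = 1×3 + 4×2 + 1×3 + 4×3 = 26. Result: [29, 26, 29, 26]

[29, 26, 29, 26]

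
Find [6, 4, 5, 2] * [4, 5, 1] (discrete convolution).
y[0] = 6×4 = 24; y[1] = 6×5 + 4×4 = 46; y[2] = 6×1 + 4×5 + 5×4 = 46; y[3] = 4×1 + 5×5 + 2×4 = 37; y[4] = 5×1 + 2×5 = 15; y[5] = 2×1 = 2

[24, 46, 46, 37, 15, 2]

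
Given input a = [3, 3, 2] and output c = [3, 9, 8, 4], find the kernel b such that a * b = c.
Output length 4 = len(a) + len(b) - 1 ⇒ len(b) = 2. Solve b forward using b[k] = (c[k] - Σ_{i≥1} a[i]·b[k-i]) / a[0]: b[0] = c[0] / a[0] = 3 / 3 = 1; b[1] = (c[1] - 3×1) / a[0] = (9 - 3×1) / 3 = 2. So b = [1, 2]. Forward-check [3, 3, 2] * [1, 2]: c[0] = 3×1 = 3; c[1] = 3×2 + 3×1 = 9; c[2] = 3×2 + 2×1 = 8; c[3] = 2×2 = 4 → [3, 9, 8, 4] ✓

[1, 2]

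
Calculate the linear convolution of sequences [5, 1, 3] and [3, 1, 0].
y[0] = 5×3 = 15; y[1] = 5×1 + 1×3 = 8; y[2] = 5×0 + 1×1 + 3×3 = 10; y[3] = 1×0 + 3×1 = 3; y[4] = 3×0 = 0

[15, 8, 10, 3, 0]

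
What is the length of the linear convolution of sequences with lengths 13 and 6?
Linear/full convolution length: m + n - 1 = 13 + 6 - 1 = 18

18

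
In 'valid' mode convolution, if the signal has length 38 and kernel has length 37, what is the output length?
'Valid' mode counts only positions where the kernel fully overlaps the signal: m - n + 1 = 38 - 37 + 1 = 2

2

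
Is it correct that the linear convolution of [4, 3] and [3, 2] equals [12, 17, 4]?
Recompute linear convolution of [4, 3] and [3, 2]: y[0] = 4×3 = 12; y[1] = 4×2 + 3×3 = 17; y[2] = 3×2 = 6 → [12, 17, 6]. Compare to given [12, 17, 4]: they differ at index 2: given 4, correct 6, so answer: No

No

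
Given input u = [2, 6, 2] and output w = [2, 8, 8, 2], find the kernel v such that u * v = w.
Output length 4 = len(u) + len(v) - 1 ⇒ len(v) = 2. Solve v forward using v[k] = (w[k] - Σ_{i≥1} u[i]·v[k-i]) / u[0]: v[0] = w[0] / u[0] = 2 / 2 = 1; v[1] = (w[1] - 6×1) / u[0] = (8 - 6×1) / 2 = 1. So v = [1, 1]. Forward-check [2, 6, 2] * [1, 1]: w[0] = 2×1 = 2; w[1] = 2×1 + 6×1 = 8; w[2] = 6×1 + 2×1 = 8; w[3] = 2×1 = 2 → [2, 8, 8, 2] ✓

[1, 1]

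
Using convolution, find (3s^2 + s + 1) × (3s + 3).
Ascending coefficients: a = [1, 1, 3], b = [3, 3]. c[0] = 1×3 = 3; c[1] = 1×3 + 1×3 = 6; c[2] = 1×3 + 3×3 = 12; c[3] = 3×3 = 9. Result coefficients: [3, 6, 12, 9] → 9s^3 + 12s^2 + 6s + 3

9s^3 + 12s^2 + 6s + 3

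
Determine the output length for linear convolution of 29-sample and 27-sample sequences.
Linear/full convolution length: m + n - 1 = 29 + 27 - 1 = 55

55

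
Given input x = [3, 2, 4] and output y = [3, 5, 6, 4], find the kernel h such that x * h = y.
Output length 4 = len(x) + len(h) - 1 ⇒ len(h) = 2. Solve h forward using h[k] = (y[k] - Σ_{i≥1} x[i]·h[k-i]) / x[0]: h[0] = y[0] / x[0] = 3 / 3 = 1; h[1] = (y[1] - 2×1) / x[0] = (5 - 2×1) / 3 = 1. So h = [1, 1]. Forward-check [3, 2, 4] * [1, 1]: y[0] = 3×1 = 3; y[1] = 3×1 + 2×1 = 5; y[2] = 2×1 + 4×1 = 6; y[3] = 4×1 = 4 → [3, 5, 6, 4] ✓

[1, 1]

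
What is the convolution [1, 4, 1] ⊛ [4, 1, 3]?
y[0] = 1×4 = 4; y[1] = 1×1 + 4×4 = 17; y[2] = 1×3 + 4×1 + 1×4 = 11; y[3] = 4×3 + 1×1 = 13; y[4] = 1×3 = 3

[4, 17, 11, 13, 3]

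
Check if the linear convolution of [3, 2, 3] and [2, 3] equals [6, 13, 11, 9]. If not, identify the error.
Recompute linear convolution of [3, 2, 3] and [2, 3]: y[0] = 3×2 = 6; y[1] = 3×3 + 2×2 = 13; y[2] = 2×3 + 3×2 = 12; y[3] = 3×3 = 9 → [6, 13, 12, 9]. Compare to given [6, 13, 11, 9]: they differ at index 2: given 11, correct 12, so answer: No

No. Error at index 2: given 11, correct 12.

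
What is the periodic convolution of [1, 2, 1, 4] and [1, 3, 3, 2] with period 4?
Use y[k] = Σ_j a[j]·b[(k-j) mod 4]. y[0] = 1×1 + 2×2 + 1×3 + 4×3 = 20; y[1] = 1×3 + 2×1 + 1×2 + 4×3 = 19; y[2] = 1×3 + 2×3 + 1×1 + 4×2 = 18; y[3] = 1×2 + 2×3 + 1×3 + 4×1 = 15. Result: [20, 19, 18, 15]

[20, 19, 18, 15]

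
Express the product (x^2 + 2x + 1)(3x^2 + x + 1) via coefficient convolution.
Ascending coefficients: a = [1, 2, 1], b = [1, 1, 3]. c[0] = 1×1 = 1; c[1] = 1×1 + 2×1 = 3; c[2] = 1×3 + 2×1 + 1×1 = 6; c[3] = 2×3 + 1×1 = 7; c[4] = 1×3 = 3. Result coefficients: [1, 3, 6, 7, 3] → 3x^4 + 7x^3 + 6x^2 + 3x + 1

3x^4 + 7x^3 + 6x^2 + 3x + 1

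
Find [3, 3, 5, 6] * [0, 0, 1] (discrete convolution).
y[0] = 3×0 = 0; y[1] = 3×0 + 3×0 = 0; y[2] = 3×1 + 3×0 + 5×0 = 3; y[3] = 3×1 + 5×0 + 6×0 = 3; y[4] = 5×1 + 6×0 = 5; y[5] = 6×1 = 6

[0, 0, 3, 3, 5, 6]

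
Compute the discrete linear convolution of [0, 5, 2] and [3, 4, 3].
y[0] = 0×3 = 0; y[1] = 0×4 + 5×3 = 15; y[2] = 0×3 + 5×4 + 2×3 = 26; y[3] = 5×3 + 2×4 = 23; y[4] = 2×3 = 6

[0, 15, 26, 23, 6]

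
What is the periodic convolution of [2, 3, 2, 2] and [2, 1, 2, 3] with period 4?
Use y[k] = Σ_j f[j]·g[(k-j) mod 4]. y[0] = 2×2 + 3×3 + 2×2 + 2×1 = 19; y[1] = 2×1 + 3×2 + 2×3 + 2×2 = 18; y[2] = 2×2 + 3×1 + 2×2 + 2×3 = 17; y[3] = 2×3 + 3×2 + 2×1 + 2×2 = 18. Result: [19, 18, 17, 18]

[19, 18, 17, 18]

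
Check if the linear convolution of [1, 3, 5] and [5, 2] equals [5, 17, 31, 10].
Recompute linear convolution of [1, 3, 5] and [5, 2]: y[0] = 1×5 = 5; y[1] = 1×2 + 3×5 = 17; y[2] = 3×2 + 5×5 = 31; y[3] = 5×2 = 10 → [5, 17, 31, 10]. Given [5, 17, 31, 10] matches, so answer: Yes

Yes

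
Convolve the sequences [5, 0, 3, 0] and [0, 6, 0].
y[0] = 5×0 = 0; y[1] = 5×6 + 0×0 = 30; y[2] = 5×0 + 0×6 + 3×0 = 0; y[3] = 0×0 + 3×6 + 0×0 = 18; y[4] = 3×0 + 0×6 = 0; y[5] = 0×0 = 0

[0, 30, 0, 18, 0, 0]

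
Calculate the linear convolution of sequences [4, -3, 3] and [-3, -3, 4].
y[0] = 4×-3 = -12; y[1] = 4×-3 + -3×-3 = -3; y[2] = 4×4 + -3×-3 + 3×-3 = 16; y[3] = -3×4 + 3×-3 = -21; y[4] = 3×4 = 12

[-12, -3, 16, -21, 12]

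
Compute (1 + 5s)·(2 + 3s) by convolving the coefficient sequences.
Ascending coefficients: a = [1, 5], b = [2, 3]. c[0] = 1×2 = 2; c[1] = 1×3 + 5×2 = 13; c[2] = 5×3 = 15. Result coefficients: [2, 13, 15] → 2 + 13s + 15s^2

2 + 13s + 15s^2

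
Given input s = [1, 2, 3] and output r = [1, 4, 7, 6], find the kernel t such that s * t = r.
Output length 4 = len(s) + len(t) - 1 ⇒ len(t) = 2. Solve t forward using t[k] = (r[k] - Σ_{i≥1} s[i]·t[k-i]) / s[0]: t[0] = r[0] / s[0] = 1 / 1 = 1; t[1] = (r[1] - 2×1) / s[0] = (4 - 2×1) / 1 = 2. So t = [1, 2]. Forward-check [1, 2, 3] * [1, 2]: r[0] = 1×1 = 1; r[1] = 1×2 + 2×1 = 4; r[2] = 2×2 + 3×1 = 7; r[3] = 3×2 = 6 → [1, 4, 7, 6] ✓

[1, 2]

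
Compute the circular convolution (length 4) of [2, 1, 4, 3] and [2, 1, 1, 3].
Use y[k] = Σ_j s[j]·t[(k-j) mod 4]. y[0] = 2×2 + 1×3 + 4×1 + 3×1 = 14; y[1] = 2×1 + 1×2 + 4×3 + 3×1 = 19; y[2] = 2×1 + 1×1 + 4×2 + 3×3 = 20; y[3] = 2×3 + 1×1 + 4×1 + 3×2 = 17. Result: [14, 19, 20, 17]

[14, 19, 20, 17]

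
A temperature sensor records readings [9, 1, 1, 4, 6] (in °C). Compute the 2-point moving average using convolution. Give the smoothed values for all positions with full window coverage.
2-point moving average kernel = [1, 1]. Apply in 'valid' mode (full window coverage): avg[0] = (9 + 1) / 2 = 5.0; avg[1] = (1 + 1) / 2 = 1.0; avg[2] = (1 + 4) / 2 = 2.5; avg[3] = (4 + 6) / 2 = 5.0. Smoothed values: [5.0, 1.0, 2.5, 5.0]

[5.0, 1.0, 2.5, 5.0]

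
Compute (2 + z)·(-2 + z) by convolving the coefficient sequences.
Ascending coefficients: a = [2, 1], b = [-2, 1]. c[0] = 2×-2 = -4; c[1] = 2×1 + 1×-2 = 0; c[2] = 1×1 = 1. Result coefficients: [-4, 0, 1] → -4 + z^2

-4 + z^2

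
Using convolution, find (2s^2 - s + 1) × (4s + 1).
Ascending coefficients: a = [1, -1, 2], b = [1, 4]. c[0] = 1×1 = 1; c[1] = 1×4 + -1×1 = 3; c[2] = -1×4 + 2×1 = -2; c[3] = 2×4 = 8. Result coefficients: [1, 3, -2, 8] → 8s^3 - 2s^2 + 3s + 1

8s^3 - 2s^2 + 3s + 1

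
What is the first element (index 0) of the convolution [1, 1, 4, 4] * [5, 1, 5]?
Use y[k] = Σ_i a[i]·b[k-i] at k=0. y[0] = 1×5 = 5

5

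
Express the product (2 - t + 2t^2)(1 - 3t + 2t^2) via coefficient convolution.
Ascending coefficients: a = [2, -1, 2], b = [1, -3, 2]. c[0] = 2×1 = 2; c[1] = 2×-3 + -1×1 = -7; c[2] = 2×2 + -1×-3 + 2×1 = 9; c[3] = -1×2 + 2×-3 = -8; c[4] = 2×2 = 4. Result coefficients: [2, -7, 9, -8, 4] → 2 - 7t + 9t^2 - 8t^3 + 4t^4

2 - 7t + 9t^2 - 8t^3 + 4t^4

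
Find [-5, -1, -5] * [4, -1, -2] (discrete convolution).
y[0] = -5×4 = -20; y[1] = -5×-1 + -1×4 = 1; y[2] = -5×-2 + -1×-1 + -5×4 = -9; y[3] = -1×-2 + -5×-1 = 7; y[4] = -5×-2 = 10

[-20, 1, -9, 7, 10]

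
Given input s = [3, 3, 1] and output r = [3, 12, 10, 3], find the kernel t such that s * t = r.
Output length 4 = len(s) + len(t) - 1 ⇒ len(t) = 2. Solve t forward using t[k] = (r[k] - Σ_{i≥1} s[i]·t[k-i]) / s[0]: t[0] = r[0] / s[0] = 3 / 3 = 1; t[1] = (r[1] - 3×1) / s[0] = (12 - 3×1) / 3 = 3. So t = [1, 3]. Forward-check [3, 3, 1] * [1, 3]: r[0] = 3×1 = 3; r[1] = 3×3 + 3×1 = 12; r[2] = 3×3 + 1×1 = 10; r[3] = 1×3 = 3 → [3, 12, 10, 3] ✓

[1, 3]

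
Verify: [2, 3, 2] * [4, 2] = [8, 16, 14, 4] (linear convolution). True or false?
Recompute linear convolution of [2, 3, 2] and [4, 2]: y[0] = 2×4 = 8; y[1] = 2×2 + 3×4 = 16; y[2] = 3×2 + 2×4 = 14; y[3] = 2×2 = 4 → [8, 16, 14, 4]. Given [8, 16, 14, 4] matches, so answer: Yes

Yes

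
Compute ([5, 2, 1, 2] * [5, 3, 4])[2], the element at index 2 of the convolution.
Use y[k] = Σ_i a[i]·b[k-i] at k=2. y[2] = 5×4 + 2×3 + 1×5 = 31

31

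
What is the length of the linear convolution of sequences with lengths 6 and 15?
Linear/full convolution length: m + n - 1 = 6 + 15 - 1 = 20

20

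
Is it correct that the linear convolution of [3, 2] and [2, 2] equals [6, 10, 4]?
Recompute linear convolution of [3, 2] and [2, 2]: y[0] = 3×2 = 6; y[1] = 3×2 + 2×2 = 10; y[2] = 2×2 = 4 → [6, 10, 4]. Given [6, 10, 4] matches, so answer: Yes

Yes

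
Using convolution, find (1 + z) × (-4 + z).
Ascending coefficients: a = [1, 1], b = [-4, 1]. c[0] = 1×-4 = -4; c[1] = 1×1 + 1×-4 = -3; c[2] = 1×1 = 1. Result coefficients: [-4, -3, 1] → -4 - 3z + z^2

-4 - 3z + z^2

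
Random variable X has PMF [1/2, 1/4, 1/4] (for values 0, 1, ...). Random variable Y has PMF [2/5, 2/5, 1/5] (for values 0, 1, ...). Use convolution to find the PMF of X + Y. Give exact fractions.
P(X+Y=k) = Σ_i P(X=i)·P(Y=k-i) — a convolution of [1/2, 1/4, 1/4] and [2/5, 2/5, 1/5]. P(X+Y=0) = (1/2)×(2/5) = 1/5; P(X+Y=1) = (1/2)×(2/5) + (1/4)×(2/5) = 1/5 + 1/10 = 3/10; P(X+Y=2) = (1/2)×(1/5) + (1/4)×(2/5) + (1/4)×(2/5) = 1/10 + 1/10 + 1/10 = 3/10; P(X+Y=3) = (1/4)×(1/5) + (1/4)×(2/5) = 1/20 + 1/10 = 3/20; P(X+Y=4) = (1/4)×(1/5) = 1/20. PMF: [1/5, 3/10, 3/10, 3/20, 1/20] (sums to 1 ✓)

[1/5, 3/10, 3/10, 3/20, 1/20]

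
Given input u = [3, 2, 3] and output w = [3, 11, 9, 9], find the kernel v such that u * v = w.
Output length 4 = len(u) + len(v) - 1 ⇒ len(v) = 2. Solve v forward using v[k] = (w[k] - Σ_{i≥1} u[i]·v[k-i]) / u[0]: v[0] = w[0] / u[0] = 3 / 3 = 1; v[1] = (w[1] - 2×1) / u[0] = (11 - 2×1) / 3 = 3. So v = [1, 3]. Forward-check [3, 2, 3] * [1, 3]: w[0] = 3×1 = 3; w[1] = 3×3 + 2×1 = 11; w[2] = 2×3 + 3×1 = 9; w[3] = 3×3 = 9 → [3, 11, 9, 9] ✓

[1, 3]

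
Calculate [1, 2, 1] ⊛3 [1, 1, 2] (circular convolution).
Use y[k] = Σ_j x[j]·h[(k-j) mod 3]. y[0] = 1×1 + 2×2 + 1×1 = 6; y[1] = 1×1 + 2×1 + 1×2 = 5; y[2] = 1×2 + 2×1 + 1×1 = 5. Result: [6, 5, 5]

[6, 5, 5]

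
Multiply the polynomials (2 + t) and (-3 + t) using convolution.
Ascending coefficients: a = [2, 1], b = [-3, 1]. c[0] = 2×-3 = -6; c[1] = 2×1 + 1×-3 = -1; c[2] = 1×1 = 1. Result coefficients: [-6, -1, 1] → -6 - t + t^2

-6 - t + t^2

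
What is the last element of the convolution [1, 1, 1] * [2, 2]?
Use y[k] = Σ_i a[i]·b[k-i] at k=3. y[3] = 1×2 = 2

2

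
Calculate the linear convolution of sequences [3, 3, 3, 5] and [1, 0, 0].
y[0] = 3×1 = 3; y[1] = 3×0 + 3×1 = 3; y[2] = 3×0 + 3×0 + 3×1 = 3; y[3] = 3×0 + 3×0 + 5×1 = 5; y[4] = 3×0 + 5×0 = 0; y[5] = 5×0 = 0

[3, 3, 3, 5, 0, 0]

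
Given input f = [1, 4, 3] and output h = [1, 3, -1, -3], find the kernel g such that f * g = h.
Output length 4 = len(f) + len(g) - 1 ⇒ len(g) = 2. Solve g forward using g[k] = (h[k] - Σ_{i≥1} f[i]·g[k-i]) / f[0]: g[0] = h[0] / f[0] = 1 / 1 = 1; g[1] = (h[1] - 4×1) / f[0] = (3 - 4×1) / 1 = -1. So g = [1, -1]. Forward-check [1, 4, 3] * [1, -1]: h[0] = 1×1 = 1; h[1] = 1×-1 + 4×1 = 3; h[2] = 4×-1 + 3×1 = -1; h[3] = 3×-1 = -3 → [1, 3, -1, -3] ✓

[1, -1]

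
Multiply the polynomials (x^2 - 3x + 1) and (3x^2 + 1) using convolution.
Ascending coefficients: a = [1, -3, 1], b = [1, 0, 3]. c[0] = 1×1 = 1; c[1] = 1×0 + -3×1 = -3; c[2] = 1×3 + -3×0 + 1×1 = 4; c[3] = -3×3 + 1×0 = -9; c[4] = 1×3 = 3. Result coefficients: [1, -3, 4, -9, 3] → 3x^4 - 9x^3 + 4x^2 - 3x + 1

3x^4 - 9x^3 + 4x^2 - 3x + 1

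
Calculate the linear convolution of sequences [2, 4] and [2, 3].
y[0] = 2×2 = 4; y[1] = 2×3 + 4×2 = 14; y[2] = 4×3 = 12

[4, 14, 12]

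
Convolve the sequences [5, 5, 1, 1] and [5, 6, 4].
y[0] = 5×5 = 25; y[1] = 5×6 + 5×5 = 55; y[2] = 5×4 + 5×6 + 1×5 = 55; y[3] = 5×4 + 1×6 + 1×5 = 31; y[4] = 1×4 + 1×6 = 10; y[5] = 1×4 = 4

[25, 55, 55, 31, 10, 4]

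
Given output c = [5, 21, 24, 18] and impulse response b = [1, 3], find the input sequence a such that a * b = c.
Deconvolve c=[5, 21, 24, 18] by b=[1, 3]. Since b[0]=1, solve forward: a[0] = c[0] / 1 = 5; a[1] = (c[1] - 5×3) / 1 = 6; a[2] = (c[2] - 6×3) / 1 = 6. So a = [5, 6, 6]. Check by forward convolution: c[0] = 5×1 = 5; c[1] = 5×3 + 6×1 = 21; c[2] = 6×3 + 6×1 = 24; c[3] = 6×3 = 18

[5, 6, 6]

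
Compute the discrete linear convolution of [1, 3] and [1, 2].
y[0] = 1×1 = 1; y[1] = 1×2 + 3×1 = 5; y[2] = 3×2 = 6

[1, 5, 6]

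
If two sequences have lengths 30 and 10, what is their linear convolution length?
Linear/full convolution length: m + n - 1 = 30 + 10 - 1 = 39

39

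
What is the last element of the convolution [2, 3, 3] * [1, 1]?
Use y[k] = Σ_i a[i]·b[k-i] at k=3. y[3] = 3×1 = 3

3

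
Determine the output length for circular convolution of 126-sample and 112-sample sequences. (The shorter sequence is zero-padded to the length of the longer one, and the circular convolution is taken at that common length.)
Circular convolution (zero-padding the shorter input) has length max(m, n) = max(126, 112) = 126

126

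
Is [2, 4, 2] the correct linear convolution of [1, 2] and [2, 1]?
Recompute linear convolution of [1, 2] and [2, 1]: y[0] = 1×2 = 2; y[1] = 1×1 + 2×2 = 5; y[2] = 2×1 = 2 → [2, 5, 2]. Compare to given [2, 4, 2]: they differ at index 1: given 4, correct 5, so answer: No

No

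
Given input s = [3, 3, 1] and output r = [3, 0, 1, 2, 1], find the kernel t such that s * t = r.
Output length 5 = len(s) + len(t) - 1 ⇒ len(t) = 3. Solve t forward using t[k] = (r[k] - Σ_{i≥1} s[i]·t[k-i]) / s[0]: t[0] = r[0] / s[0] = 3 / 3 = 1; t[1] = (r[1] - 3×1) / s[0] = (0 - 3×1) / 3 = -1; t[2] = (r[2] - 3×-1 - 1×1) / s[0] = (1 - 3×-1 - 1×1) / 3 = 1. So t = [1, -1, 1]. Forward-check [3, 3, 1] * [1, -1, 1]: r[0] = 3×1 = 3; r[1] = 3×-1 + 3×1 = 0; r[2] = 3×1 + 3×-1 + 1×1 = 1; r[3] = 3×1 + 1×-1 = 2; r[4] = 1×1 = 1 → [3, 0, 1, 2, 1] ✓

[1, -1, 1]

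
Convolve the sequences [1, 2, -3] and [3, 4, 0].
y[0] = 1×3 = 3; y[1] = 1×4 + 2×3 = 10; y[2] = 1×0 + 2×4 + -3×3 = -1; y[3] = 2×0 + -3×4 = -12; y[4] = -3×0 = 0

[3, 10, -1, -12, 0]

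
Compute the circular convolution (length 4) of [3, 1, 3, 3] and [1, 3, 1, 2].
Use y[k] = Σ_j s[j]·t[(k-j) mod 4]. y[0] = 3×1 + 1×2 + 3×1 + 3×3 = 17; y[1] = 3×3 + 1×1 + 3×2 + 3×1 = 19; y[2] = 3×1 + 1×3 + 3×1 + 3×2 = 15; y[3] = 3×2 + 1×1 + 3×3 + 3×1 = 19. Result: [17, 19, 15, 19]

[17, 19, 15, 19]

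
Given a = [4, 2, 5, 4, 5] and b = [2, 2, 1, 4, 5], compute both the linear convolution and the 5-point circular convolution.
Linear: y_lin[0] = 4×2 = 8; y_lin[1] = 4×2 + 2×2 = 12; y_lin[2] = 4×1 + 2×2 + 5×2 = 18; y_lin[3] = 4×4 + 2×1 + 5×2 + 4×2 = 36; y_lin[4] = 4×5 + 2×4 + 5×1 + 4×2 + 5×2 = 51; y_lin[5] = 2×5 + 5×4 + 4×1 + 5×2 = 44; y_lin[6] = 5×5 + 4×4 + 5×1 = 46; y_lin[7] = 4×5 + 5×4 = 40; y_lin[8] = 5×5 = 25 → [8, 12, 18, 36, 51, 44, 46, 40, 25]. Circular (length 5): y[0] = 4×2 + 2×5 + 5×4 + 4×1 + 5×2 = 52; y[1] = 4×2 + 2×2 + 5×5 + 4×4 + 5×1 = 58; y[2] = 4×1 + 2×2 + 5×2 + 4×5 + 5×4 = 58; y[3] = 4×4 + 2×1 + 5×2 + 4×2 + 5×5 = 61; y[4] = 4×5 + 2×4 + 5×1 + 4×2 + 5×2 = 51 → [52, 58, 58, 61, 51]

Linear: [8, 12, 18, 36, 51, 44, 46, 40, 25], Circular: [52, 58, 58, 61, 51]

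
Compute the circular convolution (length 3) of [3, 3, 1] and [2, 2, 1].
Use y[k] = Σ_j s[j]·t[(k-j) mod 3]. y[0] = 3×2 + 3×1 + 1×2 = 11; y[1] = 3×2 + 3×2 + 1×1 = 13; y[2] = 3×1 + 3×2 + 1×2 = 11. Result: [11, 13, 11]

[11, 13, 11]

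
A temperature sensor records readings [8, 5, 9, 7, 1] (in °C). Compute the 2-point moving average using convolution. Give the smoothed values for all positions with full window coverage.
2-point moving average kernel = [1, 1]. Apply in 'valid' mode (full window coverage): avg[0] = (8 + 5) / 2 = 6.5; avg[1] = (5 + 9) / 2 = 7.0; avg[2] = (9 + 7) / 2 = 8.0; avg[3] = (7 + 1) / 2 = 4.0. Smoothed values: [6.5, 7.0, 8.0, 4.0]

[6.5, 7.0, 8.0, 4.0]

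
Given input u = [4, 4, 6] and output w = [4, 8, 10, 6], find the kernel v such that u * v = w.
Output length 4 = len(u) + len(v) - 1 ⇒ len(v) = 2. Solve v forward using v[k] = (w[k] - Σ_{i≥1} u[i]·v[k-i]) / u[0]: v[0] = w[0] / u[0] = 4 / 4 = 1; v[1] = (w[1] - 4×1) / u[0] = (8 - 4×1) / 4 = 1. So v = [1, 1]. Forward-check [4, 4, 6] * [1, 1]: w[0] = 4×1 = 4; w[1] = 4×1 + 4×1 = 8; w[2] = 4×1 + 6×1 = 10; w[3] = 6×1 = 6 → [4, 8, 10, 6] ✓

[1, 1]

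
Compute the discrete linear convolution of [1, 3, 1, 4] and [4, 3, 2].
y[0] = 1×4 = 4; y[1] = 1×3 + 3×4 = 15; y[2] = 1×2 + 3×3 + 1×4 = 15; y[3] = 3×2 + 1×3 + 4×4 = 25; y[4] = 1×2 + 4×3 = 14; y[5] = 4×2 = 8

[4, 15, 15, 25, 14, 8]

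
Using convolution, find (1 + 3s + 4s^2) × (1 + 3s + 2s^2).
Ascending coefficients: a = [1, 3, 4], b = [1, 3, 2]. c[0] = 1×1 = 1; c[1] = 1×3 + 3×1 = 6; c[2] = 1×2 + 3×3 + 4×1 = 15; c[3] = 3×2 + 4×3 = 18; c[4] = 4×2 = 8. Result coefficients: [1, 6, 15, 18, 8] → 1 + 6s + 15s^2 + 18s^3 + 8s^4

1 + 6s + 15s^2 + 18s^3 + 8s^4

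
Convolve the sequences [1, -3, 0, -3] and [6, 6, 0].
y[0] = 1×6 = 6; y[1] = 1×6 + -3×6 = -12; y[2] = 1×0 + -3×6 + 0×6 = -18; y[3] = -3×0 + 0×6 + -3×6 = -18; y[4] = 0×0 + -3×6 = -18; y[5] = -3×0 = 0

[6, -12, -18, -18, -18, 0]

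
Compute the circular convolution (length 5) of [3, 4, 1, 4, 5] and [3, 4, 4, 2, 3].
Use y[k] = Σ_j u[j]·v[(k-j) mod 5]. y[0] = 3×3 + 4×3 + 1×2 + 4×4 + 5×4 = 59; y[1] = 3×4 + 4×3 + 1×3 + 4×2 + 5×4 = 55; y[2] = 3×4 + 4×4 + 1×3 + 4×3 + 5×2 = 53; y[3] = 3×2 + 4×4 + 1×4 + 4×3 + 5×3 = 53; y[4] = 3×3 + 4×2 + 1×4 + 4×4 + 5×3 = 52. Result: [59, 55, 53, 53, 52]

[59, 55, 53, 53, 52]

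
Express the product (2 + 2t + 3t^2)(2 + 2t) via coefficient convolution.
Ascending coefficients: a = [2, 2, 3], b = [2, 2]. c[0] = 2×2 = 4; c[1] = 2×2 + 2×2 = 8; c[2] = 2×2 + 3×2 = 10; c[3] = 3×2 = 6. Result coefficients: [4, 8, 10, 6] → 4 + 8t + 10t^2 + 6t^3

4 + 8t + 10t^2 + 6t^3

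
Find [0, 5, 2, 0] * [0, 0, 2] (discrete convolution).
y[0] = 0×0 = 0; y[1] = 0×0 + 5×0 = 0; y[2] = 0×2 + 5×0 + 2×0 = 0; y[3] = 5×2 + 2×0 + 0×0 = 10; y[4] = 2×2 + 0×0 = 4; y[5] = 0×2 = 0

[0, 0, 0, 10, 4, 0]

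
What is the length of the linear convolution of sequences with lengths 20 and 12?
Linear/full convolution length: m + n - 1 = 20 + 12 - 1 = 31

31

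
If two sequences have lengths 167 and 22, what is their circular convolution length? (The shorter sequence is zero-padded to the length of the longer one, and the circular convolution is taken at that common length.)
Circular convolution (zero-padding the shorter input) has length max(m, n) = max(167, 22) = 167

167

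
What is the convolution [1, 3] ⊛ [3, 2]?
y[0] = 1×3 = 3; y[1] = 1×2 + 3×3 = 11; y[2] = 3×2 = 6

[3, 11, 6]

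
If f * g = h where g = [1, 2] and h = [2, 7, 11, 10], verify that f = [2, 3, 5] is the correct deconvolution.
Forward-compute [2, 3, 5] * [1, 2]: h[0] = 2×1 = 2; h[1] = 2×2 + 3×1 = 7; h[2] = 3×2 + 5×1 = 11; h[3] = 5×2 = 10 → [2, 7, 11, 10]. Matches given h = [2, 7, 11, 10], so verified.

Verified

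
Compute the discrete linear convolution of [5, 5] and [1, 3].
y[0] = 5×1 = 5; y[1] = 5×3 + 5×1 = 20; y[2] = 5×3 = 15

[5, 20, 15]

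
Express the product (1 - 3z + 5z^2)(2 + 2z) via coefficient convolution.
Ascending coefficients: a = [1, -3, 5], b = [2, 2]. c[0] = 1×2 = 2; c[1] = 1×2 + -3×2 = -4; c[2] = -3×2 + 5×2 = 4; c[3] = 5×2 = 10. Result coefficients: [2, -4, 4, 10] → 2 - 4z + 4z^2 + 10z^3

2 - 4z + 4z^2 + 10z^3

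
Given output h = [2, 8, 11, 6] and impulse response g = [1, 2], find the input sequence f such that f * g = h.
Deconvolve h=[2, 8, 11, 6] by g=[1, 2]. Since g[0]=1, solve forward: f[0] = h[0] / 1 = 2; f[1] = (h[1] - 2×2) / 1 = 4; f[2] = (h[2] - 4×2) / 1 = 3. So f = [2, 4, 3]. Check by forward convolution: h[0] = 2×1 = 2; h[1] = 2×2 + 4×1 = 8; h[2] = 4×2 + 3×1 = 11; h[3] = 3×2 = 6

[2, 4, 3]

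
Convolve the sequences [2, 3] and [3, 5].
y[0] = 2×3 = 6; y[1] = 2×5 + 3×3 = 19; y[2] = 3×5 = 15

[6, 19, 15]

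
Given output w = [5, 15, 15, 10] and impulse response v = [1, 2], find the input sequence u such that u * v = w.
Deconvolve w=[5, 15, 15, 10] by v=[1, 2]. Since v[0]=1, solve forward: u[0] = w[0] / 1 = 5; u[1] = (w[1] - 5×2) / 1 = 5; u[2] = (w[2] - 5×2) / 1 = 5. So u = [5, 5, 5]. Check by forward convolution: w[0] = 5×1 = 5; w[1] = 5×2 + 5×1 = 15; w[2] = 5×2 + 5×1 = 15; w[3] = 5×2 = 10

[5, 5, 5]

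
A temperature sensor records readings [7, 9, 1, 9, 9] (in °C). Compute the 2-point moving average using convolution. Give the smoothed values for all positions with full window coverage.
2-point moving average kernel = [1, 1]. Apply in 'valid' mode (full window coverage): avg[0] = (7 + 9) / 2 = 8.0; avg[1] = (9 + 1) / 2 = 5.0; avg[2] = (1 + 9) / 2 = 5.0; avg[3] = (9 + 9) / 2 = 9.0. Smoothed values: [8.0, 5.0, 5.0, 9.0]

[8.0, 5.0, 5.0, 9.0]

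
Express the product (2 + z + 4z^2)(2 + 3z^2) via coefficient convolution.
Ascending coefficients: a = [2, 1, 4], b = [2, 0, 3]. c[0] = 2×2 = 4; c[1] = 2×0 + 1×2 = 2; c[2] = 2×3 + 1×0 + 4×2 = 14; c[3] = 1×3 + 4×0 = 3; c[4] = 4×3 = 12. Result coefficients: [4, 2, 14, 3, 12] → 4 + 2z + 14z^2 + 3z^3 + 12z^4

4 + 2z + 14z^2 + 3z^3 + 12z^4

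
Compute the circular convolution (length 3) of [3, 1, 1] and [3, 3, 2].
Use y[k] = Σ_j s[j]·t[(k-j) mod 3]. y[0] = 3×3 + 1×2 + 1×3 = 14; y[1] = 3×3 + 1×3 + 1×2 = 14; y[2] = 3×2 + 1×3 + 1×3 = 12. Result: [14, 14, 12]

[14, 14, 12]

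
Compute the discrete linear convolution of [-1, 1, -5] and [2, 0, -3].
y[0] = -1×2 = -2; y[1] = -1×0 + 1×2 = 2; y[2] = -1×-3 + 1×0 + -5×2 = -7; y[3] = 1×-3 + -5×0 = -3; y[4] = -5×-3 = 15

[-2, 2, -7, -3, 15]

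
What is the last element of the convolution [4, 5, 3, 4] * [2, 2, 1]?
Use y[k] = Σ_i a[i]·b[k-i] at k=5. y[5] = 4×1 = 4

4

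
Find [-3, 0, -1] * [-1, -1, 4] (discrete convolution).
y[0] = -3×-1 = 3; y[1] = -3×-1 + 0×-1 = 3; y[2] = -3×4 + 0×-1 + -1×-1 = -11; y[3] = 0×4 + -1×-1 = 1; y[4] = -1×4 = -4

[3, 3, -11, 1, -4]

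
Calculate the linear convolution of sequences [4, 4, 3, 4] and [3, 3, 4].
y[0] = 4×3 = 12; y[1] = 4×3 + 4×3 = 24; y[2] = 4×4 + 4×3 + 3×3 = 37; y[3] = 4×4 + 3×3 + 4×3 = 37; y[4] = 3×4 + 4×3 = 24; y[5] = 4×4 = 16

[12, 24, 37, 37, 24, 16]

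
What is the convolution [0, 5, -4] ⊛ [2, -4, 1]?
y[0] = 0×2 = 0; y[1] = 0×-4 + 5×2 = 10; y[2] = 0×1 + 5×-4 + -4×2 = -28; y[3] = 5×1 + -4×-4 = 21; y[4] = -4×1 = -4

[0, 10, -28, 21, -4]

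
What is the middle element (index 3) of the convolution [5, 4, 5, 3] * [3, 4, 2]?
Use y[k] = Σ_i a[i]·b[k-i] at k=3. y[3] = 4×2 + 5×4 + 3×3 = 37

37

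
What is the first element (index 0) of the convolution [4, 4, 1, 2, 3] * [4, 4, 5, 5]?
Use y[k] = Σ_i a[i]·b[k-i] at k=0. y[0] = 4×4 = 16

16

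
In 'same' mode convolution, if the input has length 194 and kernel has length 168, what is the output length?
'Same' mode returns an output with the same length as the input: 194

194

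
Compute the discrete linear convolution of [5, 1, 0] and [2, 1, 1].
y[0] = 5×2 = 10; y[1] = 5×1 + 1×2 = 7; y[2] = 5×1 + 1×1 + 0×2 = 6; y[3] = 1×1 + 0×1 = 1; y[4] = 0×1 = 0

[10, 7, 6, 1, 0]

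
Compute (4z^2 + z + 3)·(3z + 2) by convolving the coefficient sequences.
Ascending coefficients: a = [3, 1, 4], b = [2, 3]. c[0] = 3×2 = 6; c[1] = 3×3 + 1×2 = 11; c[2] = 1×3 + 4×2 = 11; c[3] = 4×3 = 12. Result coefficients: [6, 11, 11, 12] → 12z^3 + 11z^2 + 11z + 6

12z^3 + 11z^2 + 11z + 6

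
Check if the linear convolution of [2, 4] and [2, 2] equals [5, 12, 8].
Recompute linear convolution of [2, 4] and [2, 2]: y[0] = 2×2 = 4; y[1] = 2×2 + 4×2 = 12; y[2] = 4×2 = 8 → [4, 12, 8]. Compare to given [5, 12, 8]: they differ at index 0: given 5, correct 4, so answer: No

No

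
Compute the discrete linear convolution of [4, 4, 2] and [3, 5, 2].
y[0] = 4×3 = 12; y[1] = 4×5 + 4×3 = 32; y[2] = 4×2 + 4×5 + 2×3 = 34; y[3] = 4×2 + 2×5 = 18; y[4] = 2×2 = 4

[12, 32, 34, 18, 4]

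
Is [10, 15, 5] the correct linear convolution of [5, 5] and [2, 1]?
Recompute linear convolution of [5, 5] and [2, 1]: y[0] = 5×2 = 10; y[1] = 5×1 + 5×2 = 15; y[2] = 5×1 = 5 → [10, 15, 5]. Given [10, 15, 5] matches, so answer: Yes

Yes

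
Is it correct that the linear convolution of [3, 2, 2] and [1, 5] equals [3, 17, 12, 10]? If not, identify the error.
Recompute linear convolution of [3, 2, 2] and [1, 5]: y[0] = 3×1 = 3; y[1] = 3×5 + 2×1 = 17; y[2] = 2×5 + 2×1 = 12; y[3] = 2×5 = 10 → [3, 17, 12, 10]. Given [3, 17, 12, 10] matches, so answer: Yes

Yes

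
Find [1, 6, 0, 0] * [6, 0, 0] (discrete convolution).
y[0] = 1×6 = 6; y[1] = 1×0 + 6×6 = 36; y[2] = 1×0 + 6×0 + 0×6 = 0; y[3] = 6×0 + 0×0 + 0×6 = 0; y[4] = 0×0 + 0×0 = 0; y[5] = 0×0 = 0

[6, 36, 0, 0, 0, 0]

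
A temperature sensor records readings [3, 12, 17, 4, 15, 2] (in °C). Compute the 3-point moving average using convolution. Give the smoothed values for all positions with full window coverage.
3-point moving average kernel = [1, 1, 1]. Apply in 'valid' mode (full window coverage): avg[0] = (3 + 12 + 17) / 3 = 10.67; avg[1] = (12 + 17 + 4) / 3 = 11.0; avg[2] = (17 + 4 + 15) / 3 = 12.0; avg[3] = (4 + 15 + 2) / 3 = 7.0. Smoothed values: [10.67, 11.0, 12.0, 7.0]

[10.67, 11.0, 12.0, 7.0]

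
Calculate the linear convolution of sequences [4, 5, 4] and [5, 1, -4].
y[0] = 4×5 = 20; y[1] = 4×1 + 5×5 = 29; y[2] = 4×-4 + 5×1 + 4×5 = 9; y[3] = 5×-4 + 4×1 = -16; y[4] = 4×-4 = -16

[20, 29, 9, -16, -16]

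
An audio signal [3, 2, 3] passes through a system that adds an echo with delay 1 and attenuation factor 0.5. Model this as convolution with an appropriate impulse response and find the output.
Direct-path + delayed-attenuated-path model → impulse response h = [1, 0.5] (1 at lag 0, 0.5 at lag 1). Output y[n] = x[n] + 0.5·x[n - 1] (with x[n] = 0 outside 0..2): y[0] = 3 + 0.5×0 = 3; y[1] = 2 + 0.5×3 = 3.5; y[2] = 3 + 0.5×2 = 4.0; y[3] = 0 + 0.5×3 = 1.5. So y = [3, 3.5, 4.0, 1.5]

[3, 3.5, 4.0, 1.5]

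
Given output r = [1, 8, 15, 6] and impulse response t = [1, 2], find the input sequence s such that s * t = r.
Deconvolve r=[1, 8, 15, 6] by t=[1, 2]. Since t[0]=1, solve forward: s[0] = r[0] / 1 = 1; s[1] = (r[1] - 1×2) / 1 = 6; s[2] = (r[2] - 6×2) / 1 = 3. So s = [1, 6, 3]. Check by forward convolution: r[0] = 1×1 = 1; r[1] = 1×2 + 6×1 = 8; r[2] = 6×2 + 3×1 = 15; r[3] = 3×2 = 6

[1, 6, 3]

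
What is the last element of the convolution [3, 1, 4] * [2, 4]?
Use y[k] = Σ_i a[i]·b[k-i] at k=3. y[3] = 4×4 = 16

16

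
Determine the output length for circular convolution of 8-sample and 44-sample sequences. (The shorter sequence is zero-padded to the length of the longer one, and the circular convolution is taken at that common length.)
Circular convolution (zero-padding the shorter input) has length max(m, n) = max(8, 44) = 44

44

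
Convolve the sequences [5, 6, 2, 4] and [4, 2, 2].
y[0] = 5×4 = 20; y[1] = 5×2 + 6×4 = 34; y[2] = 5×2 + 6×2 + 2×4 = 30; y[3] = 6×2 + 2×2 + 4×4 = 32; y[4] = 2×2 + 4×2 = 12; y[5] = 4×2 = 8

[20, 34, 30, 32, 12, 8]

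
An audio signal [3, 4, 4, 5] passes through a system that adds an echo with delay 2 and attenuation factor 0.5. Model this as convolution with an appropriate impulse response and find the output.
Direct-path + delayed-attenuated-path model → impulse response h = [1, 0, 0.5] (1 at lag 0, 0.5 at lag 2). Output y[n] = x[n] + 0.5·x[n - 2] (with x[n] = 0 outside 0..3): y[0] = 3 + 0.5×0 = 3; y[1] = 4 + 0.5×0 = 4; y[2] = 4 + 0.5×3 = 5.5; y[3] = 5 + 0.5×4 = 7.0; y[4] = 0 + 0.5×4 = 2.0; y[5] = 0 + 0.5×5 = 2.5. So y = [3, 4, 5.5, 7.0, 2.0, 2.5]

[3, 4, 5.5, 7.0, 2.0, 2.5]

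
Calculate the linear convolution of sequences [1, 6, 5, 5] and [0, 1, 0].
y[0] = 1×0 = 0; y[1] = 1×1 + 6×0 = 1; y[2] = 1×0 + 6×1 + 5×0 = 6; y[3] = 6×0 + 5×1 + 5×0 = 5; y[4] = 5×0 + 5×1 = 5; y[5] = 5×0 = 0

[0, 1, 6, 5, 5, 0]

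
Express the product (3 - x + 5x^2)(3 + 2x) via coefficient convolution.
Ascending coefficients: a = [3, -1, 5], b = [3, 2]. c[0] = 3×3 = 9; c[1] = 3×2 + -1×3 = 3; c[2] = -1×2 + 5×3 = 13; c[3] = 5×2 = 10. Result coefficients: [9, 3, 13, 10] → 9 + 3x + 13x^2 + 10x^3

9 + 3x + 13x^2 + 10x^3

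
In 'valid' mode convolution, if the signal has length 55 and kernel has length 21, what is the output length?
'Valid' mode counts only positions where the kernel fully overlaps the signal: m - n + 1 = 55 - 21 + 1 = 35

35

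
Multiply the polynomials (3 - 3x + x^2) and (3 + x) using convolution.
Ascending coefficients: a = [3, -3, 1], b = [3, 1]. c[0] = 3×3 = 9; c[1] = 3×1 + -3×3 = -6; c[2] = -3×1 + 1×3 = 0; c[3] = 1×1 = 1. Result coefficients: [9, -6, 0, 1] → 9 - 6x + x^3

9 - 6x + x^3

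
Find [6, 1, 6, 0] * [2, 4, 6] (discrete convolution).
y[0] = 6×2 = 12; y[1] = 6×4 + 1×2 = 26; y[2] = 6×6 + 1×4 + 6×2 = 52; y[3] = 1×6 + 6×4 + 0×2 = 30; y[4] = 6×6 + 0×4 = 36; y[5] = 0×6 = 0

[12, 26, 52, 30, 36, 0]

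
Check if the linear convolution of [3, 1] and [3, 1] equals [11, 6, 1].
Recompute linear convolution of [3, 1] and [3, 1]: y[0] = 3×3 = 9; y[1] = 3×1 + 1×3 = 6; y[2] = 1×1 = 1 → [9, 6, 1]. Compare to given [11, 6, 1]: they differ at index 0: given 11, correct 9, so answer: No

No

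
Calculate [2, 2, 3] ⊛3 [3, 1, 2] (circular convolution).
Use y[k] = Σ_j u[j]·v[(k-j) mod 3]. y[0] = 2×3 + 2×2 + 3×1 = 13; y[1] = 2×1 + 2×3 + 3×2 = 14; y[2] = 2×2 + 2×1 + 3×3 = 15. Result: [13, 14, 15]

[13, 14, 15]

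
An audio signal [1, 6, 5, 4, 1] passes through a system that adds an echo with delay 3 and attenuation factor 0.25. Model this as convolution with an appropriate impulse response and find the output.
Direct-path + delayed-attenuated-path model → impulse response h = [1, 0, 0, 0.25] (1 at lag 0, 0.25 at lag 3). Output y[n] = x[n] + 0.25·x[n - 3] (with x[n] = 0 outside 0..4): y[0] = 1 + 0.25×0 = 1; y[1] = 6 + 0.25×0 = 6; y[2] = 5 + 0.25×0 = 5; y[3] = 4 + 0.25×1 = 4.25; y[4] = 1 + 0.25×6 = 2.5; y[5] = 0 + 0.25×5 = 1.25; y[6] = 0 + 0.25×4 = 1.0; y[7] = 0 + 0.25×1 = 0.25. So y = [1, 6, 5, 4.25, 2.5, 1.25, 1.0, 0.25]

[1, 6, 5, 4.25, 2.5, 1.25, 1.0, 0.25]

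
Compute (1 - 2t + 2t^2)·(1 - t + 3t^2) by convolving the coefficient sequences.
Ascending coefficients: a = [1, -2, 2], b = [1, -1, 3]. c[0] = 1×1 = 1; c[1] = 1×-1 + -2×1 = -3; c[2] = 1×3 + -2×-1 + 2×1 = 7; c[3] = -2×3 + 2×-1 = -8; c[4] = 2×3 = 6. Result coefficients: [1, -3, 7, -8, 6] → 1 - 3t + 7t^2 - 8t^3 + 6t^4

1 - 3t + 7t^2 - 8t^3 + 6t^4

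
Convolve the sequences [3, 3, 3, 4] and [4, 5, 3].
y[0] = 3×4 = 12; y[1] = 3×5 + 3×4 = 27; y[2] = 3×3 + 3×5 + 3×4 = 36; y[3] = 3×3 + 3×5 + 4×4 = 40; y[4] = 3×3 + 4×5 = 29; y[5] = 4×3 = 12

[12, 27, 36, 40, 29, 12]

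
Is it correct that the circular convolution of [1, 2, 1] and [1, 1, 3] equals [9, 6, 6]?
Recompute circular convolution of [1, 2, 1] and [1, 1, 3]: y[0] = 1×1 + 2×3 + 1×1 = 8; y[1] = 1×1 + 2×1 + 1×3 = 6; y[2] = 1×3 + 2×1 + 1×1 = 6 → [8, 6, 6]. Compare to given [9, 6, 6]: they differ at index 0: given 9, correct 8, so answer: No

No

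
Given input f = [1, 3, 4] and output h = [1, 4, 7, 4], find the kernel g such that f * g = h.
Output length 4 = len(f) + len(g) - 1 ⇒ len(g) = 2. Solve g forward using g[k] = (h[k] - Σ_{i≥1} f[i]·g[k-i]) / f[0]: g[0] = h[0] / f[0] = 1 / 1 = 1; g[1] = (h[1] - 3×1) / f[0] = (4 - 3×1) / 1 = 1. So g = [1, 1]. Forward-check [1, 3, 4] * [1, 1]: h[0] = 1×1 = 1; h[1] = 1×1 + 3×1 = 4; h[2] = 3×1 + 4×1 = 7; h[3] = 4×1 = 4 → [1, 4, 7, 4] ✓

[1, 1]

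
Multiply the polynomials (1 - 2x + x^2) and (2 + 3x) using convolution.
Ascending coefficients: a = [1, -2, 1], b = [2, 3]. c[0] = 1×2 = 2; c[1] = 1×3 + -2×2 = -1; c[2] = -2×3 + 1×2 = -4; c[3] = 1×3 = 3. Result coefficients: [2, -1, -4, 3] → 2 - x - 4x^2 + 3x^3

2 - x - 4x^2 + 3x^3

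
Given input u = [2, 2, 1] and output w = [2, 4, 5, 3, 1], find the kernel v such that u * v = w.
Output length 5 = len(u) + len(v) - 1 ⇒ len(v) = 3. Solve v forward using v[k] = (w[k] - Σ_{i≥1} u[i]·v[k-i]) / u[0]: v[0] = w[0] / u[0] = 2 / 2 = 1; v[1] = (w[1] - 2×1) / u[0] = (4 - 2×1) / 2 = 1; v[2] = (w[2] - 2×1 - 1×1) / u[0] = (5 - 2×1 - 1×1) / 2 = 1. So v = [1, 1, 1]. Forward-check [2, 2, 1] * [1, 1, 1]: w[0] = 2×1 = 2; w[1] = 2×1 + 2×1 = 4; w[2] = 2×1 + 2×1 + 1×1 = 5; w[3] = 2×1 + 1×1 = 3; w[4] = 1×1 = 1 → [2, 4, 5, 3, 1] ✓

[1, 1, 1]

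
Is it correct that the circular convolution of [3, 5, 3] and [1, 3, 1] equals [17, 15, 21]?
Recompute circular convolution of [3, 5, 3] and [1, 3, 1]: y[0] = 3×1 + 5×1 + 3×3 = 17; y[1] = 3×3 + 5×1 + 3×1 = 17; y[2] = 3×1 + 5×3 + 3×1 = 21 → [17, 17, 21]. Compare to given [17, 15, 21]: they differ at index 1: given 15, correct 17, so answer: No

No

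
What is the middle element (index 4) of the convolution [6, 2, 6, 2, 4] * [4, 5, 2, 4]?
Use y[k] = Σ_i a[i]·b[k-i] at k=4. y[4] = 2×4 + 6×2 + 2×5 + 4×4 = 46

46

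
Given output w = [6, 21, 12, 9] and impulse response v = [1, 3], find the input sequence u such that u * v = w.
Deconvolve w=[6, 21, 12, 9] by v=[1, 3]. Since v[0]=1, solve forward: u[0] = w[0] / 1 = 6; u[1] = (w[1] - 6×3) / 1 = 3; u[2] = (w[2] - 3×3) / 1 = 3. So u = [6, 3, 3]. Check by forward convolution: w[0] = 6×1 = 6; w[1] = 6×3 + 3×1 = 21; w[2] = 3×3 + 3×1 = 12; w[3] = 3×3 = 9

[6, 3, 3]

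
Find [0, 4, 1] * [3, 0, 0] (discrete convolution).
y[0] = 0×3 = 0; y[1] = 0×0 + 4×3 = 12; y[2] = 0×0 + 4×0 + 1×3 = 3; y[3] = 4×0 + 1×0 = 0; y[4] = 1×0 = 0

[0, 12, 3, 0, 0]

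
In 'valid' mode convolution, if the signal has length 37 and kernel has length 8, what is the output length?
'Valid' mode counts only positions where the kernel fully overlaps the signal: m - n + 1 = 37 - 8 + 1 = 30

30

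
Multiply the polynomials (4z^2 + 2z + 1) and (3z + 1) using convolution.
Ascending coefficients: a = [1, 2, 4], b = [1, 3]. c[0] = 1×1 = 1; c[1] = 1×3 + 2×1 = 5; c[2] = 2×3 + 4×1 = 10; c[3] = 4×3 = 12. Result coefficients: [1, 5, 10, 12] → 12z^3 + 10z^2 + 5z + 1

12z^3 + 10z^2 + 5z + 1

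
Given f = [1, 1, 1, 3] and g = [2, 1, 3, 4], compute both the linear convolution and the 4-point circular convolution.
Linear: y_lin[0] = 1×2 = 2; y_lin[1] = 1×1 + 1×2 = 3; y_lin[2] = 1×3 + 1×1 + 1×2 = 6; y_lin[3] = 1×4 + 1×3 + 1×1 + 3×2 = 14; y_lin[4] = 1×4 + 1×3 + 3×1 = 10; y_lin[5] = 1×4 + 3×3 = 13; y_lin[6] = 3×4 = 12 → [2, 3, 6, 14, 10, 13, 12]. Circular (length 4): y[0] = 1×2 + 1×4 + 1×3 + 3×1 = 12; y[1] = 1×1 + 1×2 + 1×4 + 3×3 = 16; y[2] = 1×3 + 1×1 + 1×2 + 3×4 = 18; y[3] = 1×4 + 1×3 + 1×1 + 3×2 = 14 → [12, 16, 18, 14]

Linear: [2, 3, 6, 14, 10, 13, 12], Circular: [12, 16, 18, 14]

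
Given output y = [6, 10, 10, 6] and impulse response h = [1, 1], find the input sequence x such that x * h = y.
Deconvolve y=[6, 10, 10, 6] by h=[1, 1]. Since h[0]=1, solve forward: x[0] = y[0] / 1 = 6; x[1] = (y[1] - 6×1) / 1 = 4; x[2] = (y[2] - 4×1) / 1 = 6. So x = [6, 4, 6]. Check by forward convolution: y[0] = 6×1 = 6; y[1] = 6×1 + 4×1 = 10; y[2] = 4×1 + 6×1 = 10; y[3] = 6×1 = 6

[6, 4, 6]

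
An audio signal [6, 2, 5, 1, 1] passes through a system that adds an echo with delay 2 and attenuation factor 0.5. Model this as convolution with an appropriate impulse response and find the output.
Direct-path + delayed-attenuated-path model → impulse response h = [1, 0, 0.5] (1 at lag 0, 0.5 at lag 2). Output y[n] = x[n] + 0.5·x[n - 2] (with x[n] = 0 outside 0..4): y[0] = 6 + 0.5×0 = 6; y[1] = 2 + 0.5×0 = 2; y[2] = 5 + 0.5×6 = 8.0; y[3] = 1 + 0.5×2 = 2.0; y[4] = 1 + 0.5×5 = 3.5; y[5] = 0 + 0.5×1 = 0.5; y[6] = 0 + 0.5×1 = 0.5. So y = [6, 2, 8.0, 2.0, 3.5, 0.5, 0.5]

[6, 2, 8.0, 2.0, 3.5, 0.5, 0.5]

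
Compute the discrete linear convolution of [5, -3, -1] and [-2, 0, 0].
y[0] = 5×-2 = -10; y[1] = 5×0 + -3×-2 = 6; y[2] = 5×0 + -3×0 + -1×-2 = 2; y[3] = -3×0 + -1×0 = 0; y[4] = -1×0 = 0

[-10, 6, 2, 0, 0]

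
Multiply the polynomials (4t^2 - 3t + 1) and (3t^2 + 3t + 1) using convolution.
Ascending coefficients: a = [1, -3, 4], b = [1, 3, 3]. c[0] = 1×1 = 1; c[1] = 1×3 + -3×1 = 0; c[2] = 1×3 + -3×3 + 4×1 = -2; c[3] = -3×3 + 4×3 = 3; c[4] = 4×3 = 12. Result coefficients: [1, 0, -2, 3, 12] → 12t^4 + 3t^3 - 2t^2 + 1

12t^4 + 3t^3 - 2t^2 + 1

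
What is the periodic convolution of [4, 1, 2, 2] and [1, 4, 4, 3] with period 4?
Use y[k] = Σ_j a[j]·b[(k-j) mod 4]. y[0] = 4×1 + 1×3 + 2×4 + 2×4 = 23; y[1] = 4×4 + 1×1 + 2×3 + 2×4 = 31; y[2] = 4×4 + 1×4 + 2×1 + 2×3 = 28; y[3] = 4×3 + 1×4 + 2×4 + 2×1 = 26. Result: [23, 31, 28, 26]

[23, 31, 28, 26]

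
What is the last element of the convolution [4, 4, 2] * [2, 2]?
Use y[k] = Σ_i a[i]·b[k-i] at k=3. y[3] = 2×2 = 4

4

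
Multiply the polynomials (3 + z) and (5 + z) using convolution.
Ascending coefficients: a = [3, 1], b = [5, 1]. c[0] = 3×5 = 15; c[1] = 3×1 + 1×5 = 8; c[2] = 1×1 = 1. Result coefficients: [15, 8, 1] → 15 + 8z + z^2

15 + 8z + z^2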